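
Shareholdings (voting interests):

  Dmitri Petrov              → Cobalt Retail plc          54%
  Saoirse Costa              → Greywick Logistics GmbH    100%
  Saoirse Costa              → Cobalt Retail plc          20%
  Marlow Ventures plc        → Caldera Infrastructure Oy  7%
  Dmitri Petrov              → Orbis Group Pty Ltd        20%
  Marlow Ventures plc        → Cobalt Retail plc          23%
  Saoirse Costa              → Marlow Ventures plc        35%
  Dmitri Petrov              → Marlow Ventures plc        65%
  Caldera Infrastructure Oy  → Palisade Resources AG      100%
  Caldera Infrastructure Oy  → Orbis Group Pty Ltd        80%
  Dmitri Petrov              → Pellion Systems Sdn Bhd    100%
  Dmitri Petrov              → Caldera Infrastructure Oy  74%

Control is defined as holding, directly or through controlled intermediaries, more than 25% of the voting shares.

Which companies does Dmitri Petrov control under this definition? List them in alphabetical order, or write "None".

Dmitri holds 65% of Marlow, so Dmitri controls Marlow.
Marlow and Dmitri together hold 23% + 54% = 77% of Cobalt, so Dmitri controls Cobalt.
Dmitri and Marlow together hold 74% + 7% = 81% of Caldera, so Dmitri controls Caldera.
Dmitri and Caldera together hold 20% + 80% = 100% of Orbis, so Dmitri controls Orbis.
Caldera holds 100% of Palisade, so Dmitri controls Palisade.
Dmitri holds 100% of Pellion, so Dmitri controls Pellion.
No other company's threshold is met.

Caldera Infrastructure Oy, Cobalt Retail plc, Marlow Ventures plc, Orbis Group Pty Ltd, Palisade Resources AG, Pellion Systems Sdn Bhd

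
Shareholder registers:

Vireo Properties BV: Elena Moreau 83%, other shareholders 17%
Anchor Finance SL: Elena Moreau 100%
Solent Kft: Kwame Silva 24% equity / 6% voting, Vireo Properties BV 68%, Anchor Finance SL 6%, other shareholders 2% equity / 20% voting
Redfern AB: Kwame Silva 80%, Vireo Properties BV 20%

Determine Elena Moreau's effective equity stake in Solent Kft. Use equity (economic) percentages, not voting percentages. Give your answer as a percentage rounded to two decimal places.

Elena reaches Solent along 2 paths.
Via Vireo: 83% × 68% = 56.44%.
Via Anchor: 100% × 6% = 6%.
Total: 56.44% + 6% = 62.44%.

62.44%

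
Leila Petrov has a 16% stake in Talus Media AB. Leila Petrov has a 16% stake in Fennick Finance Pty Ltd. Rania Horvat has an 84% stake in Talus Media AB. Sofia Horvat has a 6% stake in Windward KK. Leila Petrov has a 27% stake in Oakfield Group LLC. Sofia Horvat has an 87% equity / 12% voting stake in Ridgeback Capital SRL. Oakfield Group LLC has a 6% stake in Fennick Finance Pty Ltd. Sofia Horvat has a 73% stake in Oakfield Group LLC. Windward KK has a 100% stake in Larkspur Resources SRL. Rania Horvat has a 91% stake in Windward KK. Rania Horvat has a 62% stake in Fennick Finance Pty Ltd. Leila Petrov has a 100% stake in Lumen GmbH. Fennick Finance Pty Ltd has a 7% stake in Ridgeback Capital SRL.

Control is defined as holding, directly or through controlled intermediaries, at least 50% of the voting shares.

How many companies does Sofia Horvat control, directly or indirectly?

1

Sofia holds 73% of Oakfield, so Sofia controls Oakfield.
No other company's threshold is met.
Sofia controls 1 company.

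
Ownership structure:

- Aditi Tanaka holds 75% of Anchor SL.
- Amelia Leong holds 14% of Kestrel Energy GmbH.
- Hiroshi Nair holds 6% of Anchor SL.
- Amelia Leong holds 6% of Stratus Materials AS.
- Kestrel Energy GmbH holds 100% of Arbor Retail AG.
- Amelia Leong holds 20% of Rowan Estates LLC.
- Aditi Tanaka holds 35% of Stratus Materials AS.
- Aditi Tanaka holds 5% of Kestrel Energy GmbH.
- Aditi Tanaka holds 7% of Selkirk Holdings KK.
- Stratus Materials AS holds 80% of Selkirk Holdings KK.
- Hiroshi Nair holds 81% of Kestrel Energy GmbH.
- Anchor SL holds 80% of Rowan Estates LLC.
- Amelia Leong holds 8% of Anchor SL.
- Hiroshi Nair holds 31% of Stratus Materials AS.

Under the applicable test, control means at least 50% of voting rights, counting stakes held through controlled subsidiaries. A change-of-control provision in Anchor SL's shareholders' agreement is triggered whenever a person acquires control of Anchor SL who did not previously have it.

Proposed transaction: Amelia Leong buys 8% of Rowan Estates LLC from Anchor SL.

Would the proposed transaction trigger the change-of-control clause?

No

The purchase adds only to Amelia's holdings (Anchor's stake shrinks), so Amelia is the only person who could newly come to control Anchor.
Amelia's largest direct stake is 20% in Rowan, which does not meet the threshold, so Amelia controls no company.
In Anchor, Amelia's side holds only 8%, not ≥ 50%.
So before the transaction, Amelia does not control Anchor.
After the purchase, Amelia's direct stake in Rowan rises to 20% + 8% = 28%, and Anchor's stake falls to 72%.
Amelia's side now holds 28% of Rowan, not ≥ 50%, so Amelia still does not control Rowan.
After the transaction, Amelia's side holds 8% of Anchor, not ≥ 50%, so Amelia still does not control Anchor.
No new person acquires control, so the clause is not triggered.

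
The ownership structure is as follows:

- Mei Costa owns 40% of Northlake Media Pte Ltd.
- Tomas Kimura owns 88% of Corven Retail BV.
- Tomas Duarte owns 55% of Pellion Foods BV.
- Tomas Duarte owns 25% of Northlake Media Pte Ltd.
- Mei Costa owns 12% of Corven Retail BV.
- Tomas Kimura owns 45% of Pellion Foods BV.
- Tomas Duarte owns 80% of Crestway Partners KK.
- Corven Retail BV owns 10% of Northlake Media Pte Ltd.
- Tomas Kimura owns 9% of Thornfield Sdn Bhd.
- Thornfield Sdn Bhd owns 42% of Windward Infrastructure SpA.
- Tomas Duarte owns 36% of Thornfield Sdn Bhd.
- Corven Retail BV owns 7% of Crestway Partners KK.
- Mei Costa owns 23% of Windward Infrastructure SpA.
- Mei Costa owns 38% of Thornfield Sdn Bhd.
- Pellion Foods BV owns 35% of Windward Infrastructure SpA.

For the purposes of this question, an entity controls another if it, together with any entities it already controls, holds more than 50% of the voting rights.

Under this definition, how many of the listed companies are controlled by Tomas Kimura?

Tomas Kimura holds 88% of Corven, so Tomas Kimura controls Corven.
No other company's threshold is met.
Tomas Kimura controls 1 company.

1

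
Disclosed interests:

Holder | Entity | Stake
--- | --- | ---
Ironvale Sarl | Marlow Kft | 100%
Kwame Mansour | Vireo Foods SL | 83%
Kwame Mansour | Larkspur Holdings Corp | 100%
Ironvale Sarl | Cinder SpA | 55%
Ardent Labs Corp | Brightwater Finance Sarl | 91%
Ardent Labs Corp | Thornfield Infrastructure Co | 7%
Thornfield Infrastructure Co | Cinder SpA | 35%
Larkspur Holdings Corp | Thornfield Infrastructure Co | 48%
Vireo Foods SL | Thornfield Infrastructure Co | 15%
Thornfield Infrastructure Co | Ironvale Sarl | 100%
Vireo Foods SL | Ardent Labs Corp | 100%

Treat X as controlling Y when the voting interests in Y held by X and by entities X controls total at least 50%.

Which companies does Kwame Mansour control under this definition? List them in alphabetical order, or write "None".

Kwame holds 83% of Vireo, so Kwame controls Vireo.
Kwame holds 100% of Larkspur, so Kwame controls Larkspur.
Vireo holds 100% of Ardent, so Kwame controls Ardent.
Ardent and Larkspur and Vireo together hold 7% + 48% + 15% = 70% of Thornfield, so Kwame controls Thornfield.
Ardent holds 91% of Brightwater, so Kwame controls Brightwater.
Thornfield holds 100% of Ironvale, so Kwame controls Ironvale.
Ironvale holds 100% of Marlow, so Kwame controls Marlow.
Ironvale and Thornfield together hold 55% + 35% = 90% of Cinder, so Kwame controls Cinder.

Ardent Labs Corp, Brightwater Finance Sarl, Cinder SpA, Ironvale Sarl, Larkspur Holdings Corp, Marlow Kft, Thornfield Infrastructure Co, Vireo Foods SL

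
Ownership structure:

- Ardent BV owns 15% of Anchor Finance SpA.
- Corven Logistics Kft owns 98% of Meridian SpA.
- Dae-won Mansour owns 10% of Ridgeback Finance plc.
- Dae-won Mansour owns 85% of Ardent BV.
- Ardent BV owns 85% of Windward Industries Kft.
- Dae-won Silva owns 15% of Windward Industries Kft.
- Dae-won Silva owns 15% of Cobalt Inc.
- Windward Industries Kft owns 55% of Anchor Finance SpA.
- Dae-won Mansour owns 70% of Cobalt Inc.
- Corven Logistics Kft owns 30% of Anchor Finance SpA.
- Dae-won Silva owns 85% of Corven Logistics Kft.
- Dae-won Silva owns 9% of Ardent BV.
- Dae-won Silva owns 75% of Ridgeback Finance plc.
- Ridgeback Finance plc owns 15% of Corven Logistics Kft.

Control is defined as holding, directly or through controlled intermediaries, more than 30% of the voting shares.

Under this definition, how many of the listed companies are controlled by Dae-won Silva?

3

Dae-won Silva holds 75% of Ridgeback, so Dae-won Silva controls Ridgeback.
Ridgeback and Dae-won Silva together hold 15% + 85% = 100% of Corven, so Dae-won Silva controls Corven.
Corven holds 98% of Meridian, so Dae-won Silva controls Meridian.
No other company's threshold is met.
Dae-won Silva controls 3 companies.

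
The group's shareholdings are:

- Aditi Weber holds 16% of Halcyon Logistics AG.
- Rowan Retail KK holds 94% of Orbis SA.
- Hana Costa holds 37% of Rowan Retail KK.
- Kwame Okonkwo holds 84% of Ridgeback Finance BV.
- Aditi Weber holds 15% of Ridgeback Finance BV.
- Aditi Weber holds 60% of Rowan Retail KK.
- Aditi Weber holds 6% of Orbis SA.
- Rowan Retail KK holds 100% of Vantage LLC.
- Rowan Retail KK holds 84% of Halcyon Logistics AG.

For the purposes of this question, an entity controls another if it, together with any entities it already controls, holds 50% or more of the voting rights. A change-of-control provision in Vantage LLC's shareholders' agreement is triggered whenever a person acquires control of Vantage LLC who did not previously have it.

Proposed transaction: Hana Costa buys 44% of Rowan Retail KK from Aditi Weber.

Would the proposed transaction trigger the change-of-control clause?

The purchase adds only to Hana's holdings (Aditi's stake shrinks), so Hana is the only person who could newly come to control Vantage.
Hana's largest direct stake is 37% in Rowan, which does not meet the threshold, so Hana controls no company.
Neither Hana nor any entity Hana controls holds any voting interest in Vantage.
So before the transaction, Hana does not control Vantage.
After the purchase, Hana's direct stake in Rowan rises to 37% + 44% = 81%, and Aditi's stake falls to 16%.
Hana holds 81% of Rowan, so Hana controls Rowan.
Rowan holds 100% of Vantage, so Hana controls Vantage.
Hana did not control Vantage before and does after, so the clause is triggered.

Yes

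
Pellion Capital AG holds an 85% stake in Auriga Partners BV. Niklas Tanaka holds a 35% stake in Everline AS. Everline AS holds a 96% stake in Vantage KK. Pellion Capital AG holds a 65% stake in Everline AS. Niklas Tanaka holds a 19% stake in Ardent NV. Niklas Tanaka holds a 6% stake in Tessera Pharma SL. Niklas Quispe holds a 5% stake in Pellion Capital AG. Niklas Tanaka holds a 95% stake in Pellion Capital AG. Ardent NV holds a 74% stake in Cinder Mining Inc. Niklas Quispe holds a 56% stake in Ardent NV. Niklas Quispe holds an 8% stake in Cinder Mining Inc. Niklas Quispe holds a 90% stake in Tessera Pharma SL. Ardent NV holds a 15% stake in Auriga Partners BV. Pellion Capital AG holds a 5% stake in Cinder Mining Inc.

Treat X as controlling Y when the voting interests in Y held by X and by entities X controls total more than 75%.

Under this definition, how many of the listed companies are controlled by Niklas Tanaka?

4

Niklas Tanaka holds 95% of Pellion, so Niklas Tanaka controls Pellion.
Pellion and Niklas Tanaka together hold 65% + 35% = 100% of Everline, so Niklas Tanaka controls Everline.
Everline holds 96% of Vantage, so Niklas Tanaka controls Vantage.
Pellion holds 85% of Auriga, so Niklas Tanaka controls Auriga.
No other company's threshold is met.
Niklas Tanaka controls 4 companies.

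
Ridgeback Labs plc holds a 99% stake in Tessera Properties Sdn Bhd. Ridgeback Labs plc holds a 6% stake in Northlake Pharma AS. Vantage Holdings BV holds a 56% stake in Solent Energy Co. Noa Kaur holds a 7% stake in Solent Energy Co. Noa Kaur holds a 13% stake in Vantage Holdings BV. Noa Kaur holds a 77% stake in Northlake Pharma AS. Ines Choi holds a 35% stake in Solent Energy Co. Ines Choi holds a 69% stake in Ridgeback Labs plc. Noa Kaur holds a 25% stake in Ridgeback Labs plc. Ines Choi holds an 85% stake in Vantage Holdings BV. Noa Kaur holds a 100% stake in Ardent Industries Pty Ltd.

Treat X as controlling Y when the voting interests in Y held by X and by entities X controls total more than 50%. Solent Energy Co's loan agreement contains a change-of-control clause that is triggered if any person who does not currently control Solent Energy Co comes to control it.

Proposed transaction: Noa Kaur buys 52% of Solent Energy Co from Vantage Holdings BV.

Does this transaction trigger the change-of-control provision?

Yes

The purchase adds only to Noa's holdings (Vantage's stake shrinks), so Noa is the only person who could newly come to control Solent.
Noa holds 100% of Ardent, so Noa controls Ardent.
Noa holds 77% of Northlake, so Noa controls Northlake.
In Solent, Noa's side holds only 7%, not > 50%.
So before the transaction, Noa does not control Solent.
After the purchase, Noa's direct stake in Solent rises to 7% + 52% = 59%, and Vantage's stake falls to 4%.
Noa holds 59% of Solent, so Noa controls Solent.
Noa did not control Solent before and does after, so the clause is triggered.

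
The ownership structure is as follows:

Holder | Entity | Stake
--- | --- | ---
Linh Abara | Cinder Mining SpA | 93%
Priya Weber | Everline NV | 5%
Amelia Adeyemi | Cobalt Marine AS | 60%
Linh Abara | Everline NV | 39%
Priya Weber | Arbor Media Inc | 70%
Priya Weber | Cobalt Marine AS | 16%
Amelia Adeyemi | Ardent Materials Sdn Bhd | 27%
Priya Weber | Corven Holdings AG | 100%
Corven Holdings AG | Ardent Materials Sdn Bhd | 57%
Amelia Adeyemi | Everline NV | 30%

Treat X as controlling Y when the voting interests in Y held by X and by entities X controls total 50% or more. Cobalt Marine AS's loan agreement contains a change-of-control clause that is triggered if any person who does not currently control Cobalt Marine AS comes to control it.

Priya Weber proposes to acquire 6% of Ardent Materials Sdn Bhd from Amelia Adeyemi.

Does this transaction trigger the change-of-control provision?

No

The purchase adds only to Priya's holdings (Amelia's stake shrinks), so Priya is the only person who could newly come to control Cobalt.
Priya holds 70% of Arbor, so Priya controls Arbor.
Priya holds 100% of Corven, so Priya controls Corven.
Corven holds 57% of Ardent, so Priya controls Ardent.
In Cobalt, Priya's side holds only 16%, not ≥ 50%.
So before the transaction, Priya does not control Cobalt.
After the purchase, Priya holds 6% of Ardent directly, and Amelia's stake falls to 21%.
Corven and Priya together hold 57% + 6% = 63% of Ardent, so Priya controls Ardent.
After the transaction, Priya's side holds 16% of Cobalt, not ≥ 50%, so Priya still does not control Cobalt.
No new person acquires control, so the clause is not triggered.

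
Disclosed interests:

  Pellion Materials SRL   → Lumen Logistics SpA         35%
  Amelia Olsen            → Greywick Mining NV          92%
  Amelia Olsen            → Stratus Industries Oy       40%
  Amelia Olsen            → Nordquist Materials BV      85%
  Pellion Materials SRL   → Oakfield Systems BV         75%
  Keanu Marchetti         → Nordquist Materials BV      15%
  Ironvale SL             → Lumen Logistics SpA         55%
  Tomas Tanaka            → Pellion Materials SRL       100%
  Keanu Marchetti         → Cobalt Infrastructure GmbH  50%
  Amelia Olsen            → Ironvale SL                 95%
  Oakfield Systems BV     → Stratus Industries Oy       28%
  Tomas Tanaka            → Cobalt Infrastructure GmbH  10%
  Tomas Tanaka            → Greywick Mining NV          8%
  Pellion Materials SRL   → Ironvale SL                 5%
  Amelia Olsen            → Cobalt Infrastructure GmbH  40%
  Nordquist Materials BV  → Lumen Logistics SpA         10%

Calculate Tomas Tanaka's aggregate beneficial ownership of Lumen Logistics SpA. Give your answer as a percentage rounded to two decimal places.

Tomas reaches Lumen along 2 paths.
Via Pellion → Ironvale: 100% × 5% × 55% = 2.75%.
Via Pellion: 100% × 35% = 35%.
Total: 2.75% + 35% = 37.75%.

37.75%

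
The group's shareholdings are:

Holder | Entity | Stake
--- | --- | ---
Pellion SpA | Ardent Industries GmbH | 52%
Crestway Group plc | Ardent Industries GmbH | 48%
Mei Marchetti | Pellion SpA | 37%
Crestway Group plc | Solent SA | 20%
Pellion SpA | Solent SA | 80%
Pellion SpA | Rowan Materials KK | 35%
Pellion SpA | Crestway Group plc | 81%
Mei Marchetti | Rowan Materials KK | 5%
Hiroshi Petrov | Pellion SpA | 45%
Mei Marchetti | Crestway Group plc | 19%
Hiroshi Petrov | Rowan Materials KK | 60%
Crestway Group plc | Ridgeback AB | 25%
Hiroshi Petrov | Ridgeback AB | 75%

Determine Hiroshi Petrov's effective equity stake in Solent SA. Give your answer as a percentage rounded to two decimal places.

43.29%

Hiroshi reaches Solent along 2 paths.
Via Pellion: 45% × 80% = 36%.
Via Pellion → Crestway: 45% × 81% × 20% = 7.29%.
Total: 36% + 7.29% = 43.29%.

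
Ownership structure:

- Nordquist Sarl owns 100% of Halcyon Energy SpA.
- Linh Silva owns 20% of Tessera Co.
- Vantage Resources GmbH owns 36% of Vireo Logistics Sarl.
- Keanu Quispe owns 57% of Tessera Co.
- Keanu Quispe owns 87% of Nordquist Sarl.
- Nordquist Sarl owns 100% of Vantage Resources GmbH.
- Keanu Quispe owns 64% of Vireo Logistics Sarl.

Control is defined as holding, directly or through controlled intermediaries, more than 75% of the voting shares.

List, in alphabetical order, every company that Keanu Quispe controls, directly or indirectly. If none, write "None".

Halcyon Energy SpA, Nordquist Sarl, Vantage Resources GmbH, Vireo Logistics Sarl

Keanu holds 87% of Nordquist, so Keanu controls Nordquist.
Nordquist holds 100% of Vantage, so Keanu controls Vantage.
Nordquist holds 100% of Halcyon, so Keanu controls Halcyon.
Keanu and Vantage together hold 64% + 36% = 100% of Vireo, so Keanu controls Vireo.
No other company's threshold is met.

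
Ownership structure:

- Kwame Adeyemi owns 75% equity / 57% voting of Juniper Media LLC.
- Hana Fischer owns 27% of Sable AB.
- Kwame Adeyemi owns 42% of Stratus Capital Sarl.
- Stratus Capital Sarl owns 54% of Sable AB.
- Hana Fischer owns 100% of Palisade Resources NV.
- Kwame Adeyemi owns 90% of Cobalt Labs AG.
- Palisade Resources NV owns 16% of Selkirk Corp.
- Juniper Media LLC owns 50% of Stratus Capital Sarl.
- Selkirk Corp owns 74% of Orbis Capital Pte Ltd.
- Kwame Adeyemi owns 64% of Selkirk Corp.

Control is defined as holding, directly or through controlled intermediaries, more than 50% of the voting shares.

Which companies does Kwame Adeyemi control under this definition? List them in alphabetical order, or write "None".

Cobalt Labs AG, Juniper Media LLC, Orbis Capital Pte Ltd, Sable AB, Selkirk Corp, Stratus Capital Sarl

Kwame holds 90% of Cobalt, so Kwame controls Cobalt.
Kwame holds 57% of Juniper, so Kwame controls Juniper.
Kwame and Juniper together hold 42% + 50% = 92% of Stratus, so Kwame controls Stratus.
Kwame holds 64% of Selkirk, so Kwame controls Selkirk.
Selkirk holds 74% of Orbis, so Kwame controls Orbis.
Stratus holds 54% of Sable, so Kwame controls Sable.
No other company's threshold is met.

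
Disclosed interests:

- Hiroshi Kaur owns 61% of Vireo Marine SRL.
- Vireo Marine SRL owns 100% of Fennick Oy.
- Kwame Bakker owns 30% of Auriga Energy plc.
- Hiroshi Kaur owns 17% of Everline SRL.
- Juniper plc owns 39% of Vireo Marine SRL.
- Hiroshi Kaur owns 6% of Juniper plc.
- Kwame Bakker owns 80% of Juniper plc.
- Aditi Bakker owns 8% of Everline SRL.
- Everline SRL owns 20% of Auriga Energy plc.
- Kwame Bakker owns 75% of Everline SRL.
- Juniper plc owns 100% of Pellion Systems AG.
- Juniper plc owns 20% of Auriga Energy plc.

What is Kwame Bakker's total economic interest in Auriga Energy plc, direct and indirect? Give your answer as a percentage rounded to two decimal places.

61.00%

Kwame reaches Auriga along 3 paths.
Direct stake: 30% = 30%.
Via Everline: 75% × 20% = 15%.
Via Juniper: 80% × 20% = 16%.
Total: 30% + 15% + 16% = 61%.
Rounded: 61.00%.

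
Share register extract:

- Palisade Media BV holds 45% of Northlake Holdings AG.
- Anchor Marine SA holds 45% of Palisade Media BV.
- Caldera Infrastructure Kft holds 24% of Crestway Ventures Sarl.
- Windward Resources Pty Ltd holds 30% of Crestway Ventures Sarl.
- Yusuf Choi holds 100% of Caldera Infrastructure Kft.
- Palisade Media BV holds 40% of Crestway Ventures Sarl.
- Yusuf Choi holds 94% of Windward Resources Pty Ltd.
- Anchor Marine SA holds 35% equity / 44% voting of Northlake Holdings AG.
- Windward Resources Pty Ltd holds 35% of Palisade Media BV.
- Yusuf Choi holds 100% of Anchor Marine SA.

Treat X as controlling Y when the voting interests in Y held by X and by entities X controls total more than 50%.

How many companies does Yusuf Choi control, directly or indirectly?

Yusuf holds 94% of Windward, so Yusuf controls Windward.
Yusuf holds 100% of Anchor, so Yusuf controls Anchor.
Windward and Anchor together hold 35% + 45% = 80% of Palisade, so Yusuf controls Palisade.
Yusuf holds 100% of Caldera, so Yusuf controls Caldera.
Caldera and Windward and Palisade together hold 24% + 30% + 40% = 94% of Crestway, so Yusuf controls Crestway.
Palisade and Anchor together hold 45% + 44% = 89% of Northlake, so Yusuf controls Northlake.
Yusuf controls 6 companies.

6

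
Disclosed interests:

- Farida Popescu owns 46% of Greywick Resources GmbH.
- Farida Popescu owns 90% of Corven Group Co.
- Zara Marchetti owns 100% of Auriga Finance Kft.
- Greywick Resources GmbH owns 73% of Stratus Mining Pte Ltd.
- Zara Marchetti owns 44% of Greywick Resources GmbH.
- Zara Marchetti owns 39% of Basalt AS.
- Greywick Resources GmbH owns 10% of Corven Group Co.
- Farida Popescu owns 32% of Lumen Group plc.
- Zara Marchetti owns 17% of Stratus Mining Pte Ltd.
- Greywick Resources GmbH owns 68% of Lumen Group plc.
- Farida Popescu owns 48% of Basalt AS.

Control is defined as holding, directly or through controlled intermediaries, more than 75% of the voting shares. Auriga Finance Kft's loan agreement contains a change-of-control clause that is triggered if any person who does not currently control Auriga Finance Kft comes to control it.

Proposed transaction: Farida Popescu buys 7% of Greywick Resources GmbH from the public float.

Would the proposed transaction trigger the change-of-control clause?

No

The purchase changes only Farida's holdings, so Farida is the only person who could newly come to control Auriga.
Farida holds 90% of Corven, so Farida controls Corven.
Neither Farida nor any entity Farida controls holds any voting interest in Auriga.
So before the transaction, Farida does not control Auriga.
After the purchase, Farida's direct stake in Greywick rises to 46% + 7% = 53%.
Farida's side now holds 53% of Greywick, not > 75%, so Farida still does not control Greywick.
After the transaction, neither Farida nor any entity Farida controls holds a voting interest in Auriga, so Farida still does not control it.
No new person acquires control, so the clause is not triggered.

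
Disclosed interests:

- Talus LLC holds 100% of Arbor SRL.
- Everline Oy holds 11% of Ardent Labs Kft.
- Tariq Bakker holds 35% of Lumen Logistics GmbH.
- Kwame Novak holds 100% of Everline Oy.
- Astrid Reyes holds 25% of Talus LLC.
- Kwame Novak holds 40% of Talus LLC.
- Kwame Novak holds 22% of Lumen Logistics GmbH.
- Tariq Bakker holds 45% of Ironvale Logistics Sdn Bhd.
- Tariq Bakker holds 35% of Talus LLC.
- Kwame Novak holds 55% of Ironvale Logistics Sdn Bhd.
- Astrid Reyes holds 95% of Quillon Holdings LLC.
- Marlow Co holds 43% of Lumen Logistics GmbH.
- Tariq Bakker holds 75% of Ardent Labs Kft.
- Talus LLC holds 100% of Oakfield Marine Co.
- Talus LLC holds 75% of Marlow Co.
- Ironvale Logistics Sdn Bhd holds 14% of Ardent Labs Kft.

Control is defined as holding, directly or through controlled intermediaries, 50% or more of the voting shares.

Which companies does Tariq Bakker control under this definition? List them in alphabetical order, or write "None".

Tariq holds 75% of Ardent, so Tariq controls Ardent.
No other company's threshold is met.

Ardent Labs Kft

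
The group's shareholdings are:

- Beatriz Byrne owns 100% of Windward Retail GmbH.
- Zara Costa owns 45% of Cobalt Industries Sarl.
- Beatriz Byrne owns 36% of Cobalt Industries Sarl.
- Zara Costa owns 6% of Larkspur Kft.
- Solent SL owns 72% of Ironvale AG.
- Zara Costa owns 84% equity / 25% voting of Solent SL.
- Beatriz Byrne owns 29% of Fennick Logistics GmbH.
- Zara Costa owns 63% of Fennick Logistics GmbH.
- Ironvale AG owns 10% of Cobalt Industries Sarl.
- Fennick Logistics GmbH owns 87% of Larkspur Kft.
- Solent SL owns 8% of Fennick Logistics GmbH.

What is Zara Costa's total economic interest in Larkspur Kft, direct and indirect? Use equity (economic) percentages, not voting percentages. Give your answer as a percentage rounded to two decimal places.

66.66%

Zara reaches Larkspur along 3 paths.
Via Fennick: 63% × 87% = 54.81%.
Via Solent → Fennick: 84% × 8% × 87% = 5.8464%.
Direct stake: 6% = 6%.
Total: 54.81% + 5.8464% + 6% = 66.6564%.
Rounded: 66.66%.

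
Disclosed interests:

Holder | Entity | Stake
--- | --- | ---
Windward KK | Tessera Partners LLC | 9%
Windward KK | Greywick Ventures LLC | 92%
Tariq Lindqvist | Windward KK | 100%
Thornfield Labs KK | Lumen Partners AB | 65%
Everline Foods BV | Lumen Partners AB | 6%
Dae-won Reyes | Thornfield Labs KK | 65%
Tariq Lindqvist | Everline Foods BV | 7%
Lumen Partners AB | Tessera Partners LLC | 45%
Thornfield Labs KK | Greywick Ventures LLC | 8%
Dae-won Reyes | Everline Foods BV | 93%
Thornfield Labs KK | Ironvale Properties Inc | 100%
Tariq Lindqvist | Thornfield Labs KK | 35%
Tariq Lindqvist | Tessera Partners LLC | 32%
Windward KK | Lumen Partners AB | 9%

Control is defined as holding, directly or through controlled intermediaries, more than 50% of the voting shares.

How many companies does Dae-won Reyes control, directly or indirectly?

4

Dae-won holds 93% of Everline, so Dae-won controls Everline.
Dae-won holds 65% of Thornfield, so Dae-won controls Thornfield.
Everline and Thornfield together hold 6% + 65% = 71% of Lumen, so Dae-won controls Lumen.
Thornfield holds 100% of Ironvale, so Dae-won controls Ironvale.
No other company's threshold is met.
Dae-won controls 4 companies.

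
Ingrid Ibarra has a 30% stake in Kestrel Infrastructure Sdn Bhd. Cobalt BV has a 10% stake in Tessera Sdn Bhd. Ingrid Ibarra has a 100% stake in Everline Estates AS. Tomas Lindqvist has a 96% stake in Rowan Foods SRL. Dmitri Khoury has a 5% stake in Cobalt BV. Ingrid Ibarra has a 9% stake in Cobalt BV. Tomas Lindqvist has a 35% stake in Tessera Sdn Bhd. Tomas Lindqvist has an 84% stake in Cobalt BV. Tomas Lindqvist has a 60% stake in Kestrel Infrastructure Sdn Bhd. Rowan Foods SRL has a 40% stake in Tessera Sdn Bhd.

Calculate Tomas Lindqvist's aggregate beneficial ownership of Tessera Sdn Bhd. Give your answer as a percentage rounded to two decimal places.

81.80%

Tomas reaches Tessera along 3 paths.
Via Cobalt: 84% × 10% = 8.4%.
Direct stake: 35% = 35%.
Via Rowan: 96% × 40% = 38.4%.
Total: 8.4% + 35% + 38.4% = 81.8%.
Rounded: 81.80%.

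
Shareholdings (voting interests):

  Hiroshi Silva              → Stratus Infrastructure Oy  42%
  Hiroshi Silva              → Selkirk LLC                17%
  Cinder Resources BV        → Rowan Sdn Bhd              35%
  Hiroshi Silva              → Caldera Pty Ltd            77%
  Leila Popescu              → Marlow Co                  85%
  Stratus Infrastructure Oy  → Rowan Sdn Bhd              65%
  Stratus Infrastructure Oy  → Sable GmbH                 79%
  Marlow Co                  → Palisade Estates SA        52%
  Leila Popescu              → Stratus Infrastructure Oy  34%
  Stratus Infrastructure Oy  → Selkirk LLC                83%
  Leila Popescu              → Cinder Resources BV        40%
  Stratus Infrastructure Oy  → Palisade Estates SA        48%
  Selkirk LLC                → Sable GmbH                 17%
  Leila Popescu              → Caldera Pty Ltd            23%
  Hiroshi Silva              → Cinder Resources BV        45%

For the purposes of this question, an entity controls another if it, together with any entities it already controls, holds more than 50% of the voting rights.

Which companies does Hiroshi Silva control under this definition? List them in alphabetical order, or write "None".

Hiroshi holds 77% of Caldera, so Hiroshi controls Caldera.
No other company's threshold is met.

Caldera Pty Ltd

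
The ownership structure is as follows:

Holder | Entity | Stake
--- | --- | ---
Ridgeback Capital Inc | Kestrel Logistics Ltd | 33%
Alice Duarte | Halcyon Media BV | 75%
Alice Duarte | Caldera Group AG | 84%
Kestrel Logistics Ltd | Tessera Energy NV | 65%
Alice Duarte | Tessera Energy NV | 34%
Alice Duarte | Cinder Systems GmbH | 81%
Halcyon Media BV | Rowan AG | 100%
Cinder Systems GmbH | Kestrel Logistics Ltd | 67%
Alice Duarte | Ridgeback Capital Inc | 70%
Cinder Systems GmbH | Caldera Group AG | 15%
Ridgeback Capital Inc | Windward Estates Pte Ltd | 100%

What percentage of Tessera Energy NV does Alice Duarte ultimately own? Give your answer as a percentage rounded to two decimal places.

Alice reaches Tessera along 3 paths.
Direct stake: 34% = 34%.
Via Ridgeback → Kestrel: 70% × 33% × 65% = 15.015%.
Via Cinder → Kestrel: 81% × 67% × 65% = 35.2755%.
Total: 34% + 15.015% + 35.2755% = 84.2905%.
Rounded: 84.29%.

84.29%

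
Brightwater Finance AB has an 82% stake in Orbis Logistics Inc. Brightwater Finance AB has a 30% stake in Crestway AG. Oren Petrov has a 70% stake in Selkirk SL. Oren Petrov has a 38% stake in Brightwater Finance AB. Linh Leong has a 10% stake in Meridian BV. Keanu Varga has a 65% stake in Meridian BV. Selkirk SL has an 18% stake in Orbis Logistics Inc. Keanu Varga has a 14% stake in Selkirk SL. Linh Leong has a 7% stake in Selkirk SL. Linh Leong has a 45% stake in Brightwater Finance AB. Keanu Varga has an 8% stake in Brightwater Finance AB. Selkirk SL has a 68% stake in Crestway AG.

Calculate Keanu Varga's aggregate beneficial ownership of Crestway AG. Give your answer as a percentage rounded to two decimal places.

11.92%

Keanu reaches Crestway along 2 paths.
Via Brightwater: 8% × 30% = 2.4%.
Via Selkirk: 14% × 68% = 9.52%.
Total: 2.4% + 9.52% = 11.92%.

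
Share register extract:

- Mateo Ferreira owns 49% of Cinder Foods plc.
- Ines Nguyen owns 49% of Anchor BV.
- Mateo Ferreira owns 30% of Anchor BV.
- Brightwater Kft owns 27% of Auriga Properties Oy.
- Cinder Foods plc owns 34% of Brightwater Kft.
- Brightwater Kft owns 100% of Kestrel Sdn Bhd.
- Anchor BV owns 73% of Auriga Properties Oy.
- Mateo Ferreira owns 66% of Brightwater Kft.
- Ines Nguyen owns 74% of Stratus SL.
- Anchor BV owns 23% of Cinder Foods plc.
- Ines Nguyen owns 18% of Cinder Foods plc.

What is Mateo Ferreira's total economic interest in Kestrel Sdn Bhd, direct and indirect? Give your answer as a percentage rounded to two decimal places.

85.01%

Mateo reaches Kestrel along 3 paths.
Via Brightwater: 66% × 100% = 66%.
Via Cinder → Brightwater: 49% × 34% × 100% = 16.66%.
Via Anchor → Cinder → Brightwater: 30% × 23% × 34% × 100% = 2.346%.
Total: 66% + 16.66% + 2.346% = 85.006%.
Rounded: 85.01%.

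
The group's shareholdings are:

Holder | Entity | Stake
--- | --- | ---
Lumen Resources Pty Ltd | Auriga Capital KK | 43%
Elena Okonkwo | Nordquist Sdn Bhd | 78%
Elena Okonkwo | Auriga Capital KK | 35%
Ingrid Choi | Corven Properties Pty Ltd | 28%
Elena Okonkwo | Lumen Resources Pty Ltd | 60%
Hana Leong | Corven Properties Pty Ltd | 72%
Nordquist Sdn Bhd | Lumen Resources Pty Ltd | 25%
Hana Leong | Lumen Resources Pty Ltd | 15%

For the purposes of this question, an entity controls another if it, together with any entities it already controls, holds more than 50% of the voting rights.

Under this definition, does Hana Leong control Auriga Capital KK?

No

Hana holds 72% of Corven, so Hana controls Corven.
Neither Hana nor any entity Hana controls holds any voting interest in Auriga.
So Hana does not control Auriga.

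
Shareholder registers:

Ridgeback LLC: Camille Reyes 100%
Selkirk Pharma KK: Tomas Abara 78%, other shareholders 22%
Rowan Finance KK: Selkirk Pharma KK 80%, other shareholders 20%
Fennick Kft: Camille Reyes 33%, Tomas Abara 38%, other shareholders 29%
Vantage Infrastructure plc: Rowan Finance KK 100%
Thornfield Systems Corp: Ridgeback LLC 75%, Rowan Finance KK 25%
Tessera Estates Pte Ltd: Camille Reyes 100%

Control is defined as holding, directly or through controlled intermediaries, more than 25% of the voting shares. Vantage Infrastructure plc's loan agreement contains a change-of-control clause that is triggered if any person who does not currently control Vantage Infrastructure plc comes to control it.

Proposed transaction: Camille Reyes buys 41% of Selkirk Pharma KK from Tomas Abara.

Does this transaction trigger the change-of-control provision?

The purchase adds only to Camille's holdings (Tomas's stake shrinks), so Camille is the only person who could newly come to control Vantage.
Camille holds 100% of Ridgeback, so Camille controls Ridgeback.
Camille holds 33% of Fennick, so Camille controls Fennick.
Ridgeback holds 75% of Thornfield, so Camille controls Thornfield.
Camille holds 100% of Tessera, so Camille controls Tessera.
Neither Camille nor any entity Camille controls holds any voting interest in Vantage.
So before the transaction, Camille does not control Vantage.
After the purchase, Camille holds 41% of Selkirk directly, and Tomas's stake falls to 37%.
Camille holds 41% of Selkirk, so Camille controls Selkirk.
Selkirk holds 80% of Rowan, so Camille controls Rowan.
Rowan holds 100% of Vantage, so Camille controls Vantage.
Camille did not control Vantage before and does after, so the clause is triggered.

Yes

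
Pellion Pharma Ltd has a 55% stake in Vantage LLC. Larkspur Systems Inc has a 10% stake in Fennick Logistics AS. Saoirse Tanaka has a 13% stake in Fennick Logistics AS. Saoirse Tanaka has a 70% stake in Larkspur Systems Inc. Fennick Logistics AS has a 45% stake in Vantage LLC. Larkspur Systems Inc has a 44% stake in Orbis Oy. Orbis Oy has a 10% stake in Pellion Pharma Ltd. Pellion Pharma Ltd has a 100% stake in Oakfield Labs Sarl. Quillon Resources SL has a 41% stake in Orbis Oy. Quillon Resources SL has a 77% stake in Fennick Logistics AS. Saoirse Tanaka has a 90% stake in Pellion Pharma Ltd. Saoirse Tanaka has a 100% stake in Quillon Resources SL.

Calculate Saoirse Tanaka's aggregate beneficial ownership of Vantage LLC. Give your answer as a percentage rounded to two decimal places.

97.10%

Saoirse reaches Vantage along 6 paths.
Via Pellion: 90% × 55% = 49.5%.
Via Larkspur → Orbis → Pellion: 70% × 44% × 10% × 55% = 1.694%.
Via Quillon → Orbis → Pellion: 100% × 41% × 10% × 55% = 2.255%.
Via Larkspur → Fennick: 70% × 10% × 45% = 3.15%.
Via Quillon → Fennick: 100% × 77% × 45% = 34.65%.
Via Fennick: 13% × 45% = 5.85%.
Total: 49.5% + 1.694% + 2.255% + 3.15% + 34.65% + 5.85% = 97.099%.
Rounded: 97.10%.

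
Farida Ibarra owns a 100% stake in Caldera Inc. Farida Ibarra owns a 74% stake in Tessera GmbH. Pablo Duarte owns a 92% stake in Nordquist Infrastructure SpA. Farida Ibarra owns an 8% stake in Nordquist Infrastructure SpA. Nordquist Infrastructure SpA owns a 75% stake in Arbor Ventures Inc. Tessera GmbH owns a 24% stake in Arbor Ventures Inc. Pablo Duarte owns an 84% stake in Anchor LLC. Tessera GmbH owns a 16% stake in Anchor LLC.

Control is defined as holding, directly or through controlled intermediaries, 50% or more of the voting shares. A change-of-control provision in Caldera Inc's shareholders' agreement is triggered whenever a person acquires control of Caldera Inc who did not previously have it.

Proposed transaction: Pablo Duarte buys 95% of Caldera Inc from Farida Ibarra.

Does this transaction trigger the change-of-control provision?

Yes

The purchase adds only to Pablo's holdings (Farida's stake shrinks), so Pablo is the only person who could newly come to control Caldera.
Pablo holds 92% of Nordquist, so Pablo controls Nordquist.
Pablo holds 84% of Anchor, so Pablo controls Anchor.
Nordquist holds 75% of Arbor, so Pablo controls Arbor.
Neither Pablo nor any entity Pablo controls holds any voting interest in Caldera.
So before the transaction, Pablo does not control Caldera.
After the purchase, Pablo holds 95% of Caldera directly, and Farida's stake falls to 5%.
Pablo holds 95% of Caldera, so Pablo controls Caldera.
Pablo did not control Caldera before and does after, so the clause is triggered.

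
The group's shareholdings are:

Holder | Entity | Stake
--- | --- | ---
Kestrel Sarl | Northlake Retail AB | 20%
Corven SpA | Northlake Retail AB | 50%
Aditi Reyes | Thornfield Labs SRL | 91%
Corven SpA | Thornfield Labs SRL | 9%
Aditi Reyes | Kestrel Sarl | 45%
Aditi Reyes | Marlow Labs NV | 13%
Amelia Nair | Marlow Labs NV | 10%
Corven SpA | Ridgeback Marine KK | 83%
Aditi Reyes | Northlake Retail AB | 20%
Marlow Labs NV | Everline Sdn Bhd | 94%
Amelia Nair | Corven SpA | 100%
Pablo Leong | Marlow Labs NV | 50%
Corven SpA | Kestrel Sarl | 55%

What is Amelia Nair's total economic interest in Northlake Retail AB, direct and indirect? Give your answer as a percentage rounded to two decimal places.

Amelia reaches Northlake along 2 paths.
Via Corven: 100% × 50% = 50%.
Via Corven → Kestrel: 100% × 55% × 20% = 11%.
Total: 50% + 11% = 61%.
Rounded: 61.00%.

61.00%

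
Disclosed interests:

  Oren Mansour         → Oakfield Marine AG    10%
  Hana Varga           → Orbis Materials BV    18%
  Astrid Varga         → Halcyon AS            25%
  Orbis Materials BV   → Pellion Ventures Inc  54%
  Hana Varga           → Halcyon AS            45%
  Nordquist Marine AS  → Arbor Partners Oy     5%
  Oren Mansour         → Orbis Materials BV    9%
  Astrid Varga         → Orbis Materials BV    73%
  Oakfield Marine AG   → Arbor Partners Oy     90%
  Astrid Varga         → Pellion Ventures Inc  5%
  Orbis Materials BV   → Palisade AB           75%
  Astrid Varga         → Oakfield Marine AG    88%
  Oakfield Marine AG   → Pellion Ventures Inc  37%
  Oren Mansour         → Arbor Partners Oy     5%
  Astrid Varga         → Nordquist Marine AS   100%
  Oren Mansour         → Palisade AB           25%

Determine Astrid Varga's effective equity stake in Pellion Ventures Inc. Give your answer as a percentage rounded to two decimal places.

76.98%

Astrid reaches Pellion along 3 paths.
Via Orbis: 73% × 54% = 39.42%.
Direct stake: 5% = 5%.
Via Oakfield: 88% × 37% = 32.56%.
Total: 39.42% + 5% + 32.56% = 76.98%.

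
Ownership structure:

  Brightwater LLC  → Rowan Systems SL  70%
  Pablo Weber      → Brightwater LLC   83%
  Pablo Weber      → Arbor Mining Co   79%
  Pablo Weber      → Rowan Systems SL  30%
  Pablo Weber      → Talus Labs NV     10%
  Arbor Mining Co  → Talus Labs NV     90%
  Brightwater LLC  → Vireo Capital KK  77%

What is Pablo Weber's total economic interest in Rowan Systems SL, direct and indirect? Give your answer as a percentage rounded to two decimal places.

Pablo reaches Rowan along 2 paths.
Via Brightwater: 83% × 70% = 58.1%.
Direct stake: 30% = 30%.
Total: 58.1% + 30% = 88.1%.
Rounded: 88.10%.

88.10%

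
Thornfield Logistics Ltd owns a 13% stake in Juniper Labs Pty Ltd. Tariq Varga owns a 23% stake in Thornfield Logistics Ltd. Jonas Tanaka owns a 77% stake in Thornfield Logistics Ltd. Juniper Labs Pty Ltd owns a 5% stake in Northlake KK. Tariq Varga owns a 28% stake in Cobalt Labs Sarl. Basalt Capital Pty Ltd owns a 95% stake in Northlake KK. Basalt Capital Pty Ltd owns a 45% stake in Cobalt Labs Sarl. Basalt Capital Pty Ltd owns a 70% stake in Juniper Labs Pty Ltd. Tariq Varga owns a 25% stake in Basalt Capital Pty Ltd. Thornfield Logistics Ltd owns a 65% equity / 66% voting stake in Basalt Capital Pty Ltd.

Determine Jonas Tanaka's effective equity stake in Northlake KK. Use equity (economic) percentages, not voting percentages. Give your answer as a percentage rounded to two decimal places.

49.80%

Jonas reaches Northlake along 3 paths.
Via Thornfield → Basalt: 77% × 65% × 95% = 47.5475%.
Via Thornfield → Juniper: 77% × 13% × 5% = 0.5005%.
Via Thornfield → Basalt → Juniper: 77% × 65% × 70% × 5% = 1.75175%.
Total: 47.5475% + 0.5005% + 1.75175% = 49.79975%.
Rounded: 49.80%.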